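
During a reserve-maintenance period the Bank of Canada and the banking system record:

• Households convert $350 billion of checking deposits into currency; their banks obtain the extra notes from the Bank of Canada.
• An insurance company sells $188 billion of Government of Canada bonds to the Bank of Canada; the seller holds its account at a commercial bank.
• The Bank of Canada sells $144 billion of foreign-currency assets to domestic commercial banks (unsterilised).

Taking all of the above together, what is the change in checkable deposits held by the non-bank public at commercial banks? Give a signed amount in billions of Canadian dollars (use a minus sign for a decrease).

Bank of Canada balance sheet:
  Assets:      Securities +$188B, Foreign assets −$144B
  Liabilities: Bank reserves −$306B, Currency in circulation +$350B
Commercial banking system:
  Assets:      Reserves at CB −$306B, Foreign assets +$144B
  Liabilities: Checkable deposits −$162B
So the change in checkable deposits held by the non-bank public at commercial banks is -$162 billion.

-$162 billion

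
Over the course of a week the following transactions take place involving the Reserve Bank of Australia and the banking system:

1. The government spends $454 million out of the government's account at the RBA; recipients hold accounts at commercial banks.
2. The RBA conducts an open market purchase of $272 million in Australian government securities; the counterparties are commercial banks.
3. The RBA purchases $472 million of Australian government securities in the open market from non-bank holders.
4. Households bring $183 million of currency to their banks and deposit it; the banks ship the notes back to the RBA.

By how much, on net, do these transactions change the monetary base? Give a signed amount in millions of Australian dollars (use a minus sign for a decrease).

Government spending $454 million: a non-base liability converts back to reserves → +$454M.
OMO purchase (from banks) $272 million: RBA balance sheet expands → +$272M.
Asset purchase (from non-banks) $472 million: RBA balance sheet expands → +$472M.
Currency deposit $183 million: just a shift between currency and reserves — both are base money → 0.
Net: 454 + 272 + 472 + 0 = +$1198 million.

+$1198 million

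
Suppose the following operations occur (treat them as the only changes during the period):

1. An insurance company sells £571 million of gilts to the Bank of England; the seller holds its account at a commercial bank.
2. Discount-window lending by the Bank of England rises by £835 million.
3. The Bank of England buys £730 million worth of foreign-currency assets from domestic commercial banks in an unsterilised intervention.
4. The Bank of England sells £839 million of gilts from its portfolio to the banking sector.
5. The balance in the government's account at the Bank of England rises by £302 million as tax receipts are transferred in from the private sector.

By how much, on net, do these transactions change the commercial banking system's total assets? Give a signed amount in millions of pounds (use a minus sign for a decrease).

+£1104 million

Bank of England balance sheet:
  Assets:      Securities −£268M, Loans to banks +£835M, Foreign assets +£730M
  Liabilities: Bank reserves +£995M, Government deposits +£302M
Commercial banking system:
  Assets:      Reserves at CB +£995M, Securities +£839M, Foreign assets −£730M
  Liabilities: Checkable deposits +£269M, Borrowings from CB +£835M
Change in total bank assets = +£1104 million.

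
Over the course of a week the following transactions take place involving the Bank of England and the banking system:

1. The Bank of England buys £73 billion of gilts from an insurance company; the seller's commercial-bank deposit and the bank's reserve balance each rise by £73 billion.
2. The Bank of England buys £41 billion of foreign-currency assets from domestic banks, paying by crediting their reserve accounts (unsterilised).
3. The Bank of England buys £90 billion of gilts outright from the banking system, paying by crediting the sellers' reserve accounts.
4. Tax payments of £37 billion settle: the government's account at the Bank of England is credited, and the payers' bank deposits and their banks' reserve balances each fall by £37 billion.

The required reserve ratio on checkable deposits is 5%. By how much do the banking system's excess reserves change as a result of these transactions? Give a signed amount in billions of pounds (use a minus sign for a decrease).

+£165.2 billion

Asset purchase (from non-banks) £73 billion: reserves +£73B, deposits +£73B.
FX purchase £41 billion: reserves +£41B, deposits 0.
OMO purchase (from banks) £90 billion: reserves +£90B, deposits 0.
Government account inflow £37 billion: reserves −£37B, deposits −£37B.
Totals: Δreserves = +£167B, Δdeposits = +£36B.
Δrequired reserves = 5% × +£36B = +£1.8B.
Δexcess reserves = Δreserves − Δrequired = +£167B − (+£1.8B) = +£165.2 billion.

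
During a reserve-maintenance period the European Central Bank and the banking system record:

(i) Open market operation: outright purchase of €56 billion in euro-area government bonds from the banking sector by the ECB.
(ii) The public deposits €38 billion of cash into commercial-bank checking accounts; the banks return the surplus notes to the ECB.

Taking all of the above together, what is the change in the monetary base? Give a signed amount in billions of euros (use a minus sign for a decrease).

+€56 billion

OMO purchase (from banks) €56 billion: ECB balance sheet expands → +€56B.
Currency deposit €38 billion: just a shift between currency and reserves — both are base money → 0.
Net: 56 + 0 = +€56 billion.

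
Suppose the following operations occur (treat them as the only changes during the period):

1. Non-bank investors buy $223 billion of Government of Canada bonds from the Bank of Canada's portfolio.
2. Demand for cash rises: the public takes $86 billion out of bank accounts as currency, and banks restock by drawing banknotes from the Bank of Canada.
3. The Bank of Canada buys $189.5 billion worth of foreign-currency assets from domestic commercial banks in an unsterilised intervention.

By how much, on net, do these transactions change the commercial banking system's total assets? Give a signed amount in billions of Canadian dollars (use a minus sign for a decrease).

Asset sale (to non-banks) $223 billion: bank balance sheets shrink → −$223B.
Currency withdrawal $86 billion: bank balance sheets shrink → −$86B.
FX purchase $189.5 billion: just an asset swap on bank balance sheets → 0.
Net: −223 − 86 + 0 = -$309 billion.

-$309 billion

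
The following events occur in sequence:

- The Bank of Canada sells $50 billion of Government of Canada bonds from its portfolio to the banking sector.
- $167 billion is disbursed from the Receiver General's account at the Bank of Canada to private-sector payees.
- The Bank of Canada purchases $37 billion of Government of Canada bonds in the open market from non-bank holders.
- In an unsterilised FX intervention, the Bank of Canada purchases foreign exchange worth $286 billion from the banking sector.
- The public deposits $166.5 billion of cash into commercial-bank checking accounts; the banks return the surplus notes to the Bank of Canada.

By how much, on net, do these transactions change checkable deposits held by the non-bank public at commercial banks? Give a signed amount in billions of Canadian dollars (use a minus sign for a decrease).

+$370.5 billion

Bank of Canada balance sheet:
  Assets:      Securities −$13B, Foreign assets +$286B
  Liabilities: Bank reserves +$606.5B, Currency in circulation −$166.5B, Government deposits −$167B
Commercial banking system:
  Assets:      Reserves at CB +$606.5B, Securities +$50B, Foreign assets −$286B
  Liabilities: Checkable deposits +$370.5B
So the change in checkable deposits held by the non-bank public at commercial banks is +$370.5 billion.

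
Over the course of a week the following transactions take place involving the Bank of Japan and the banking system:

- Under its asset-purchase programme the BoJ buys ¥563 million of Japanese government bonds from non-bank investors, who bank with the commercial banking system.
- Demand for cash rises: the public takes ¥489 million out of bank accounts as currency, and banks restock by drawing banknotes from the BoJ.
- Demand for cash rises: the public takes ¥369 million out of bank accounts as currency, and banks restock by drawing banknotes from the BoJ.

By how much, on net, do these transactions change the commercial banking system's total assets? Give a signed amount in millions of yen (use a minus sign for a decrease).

-¥295 million

Asset purchase (from non-banks) ¥563 million: bank balance sheets expand → +¥563M.
Currency withdrawal ¥489 million: bank balance sheets shrink → −¥489M.
Currency withdrawal ¥369 million: bank balance sheets shrink → −¥369M.
Net: 563 − 489 − 369 = -¥295 million.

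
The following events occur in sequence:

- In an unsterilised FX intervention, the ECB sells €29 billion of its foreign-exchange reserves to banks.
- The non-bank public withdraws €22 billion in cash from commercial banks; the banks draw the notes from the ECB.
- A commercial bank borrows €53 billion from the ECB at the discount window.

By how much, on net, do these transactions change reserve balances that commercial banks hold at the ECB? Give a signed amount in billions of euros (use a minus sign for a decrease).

+€2 billion

FX sale €29 billion: the buying banks pay out of their reserve balances → −€29B.
Currency withdrawal €22 billion: banks swap reserves for currency → −€22B.
Discount-window loan €53 billion: the loan is credited to the bank's reserve account → +€53B.
Net: −29 − 22 + 53 = +€2 billion.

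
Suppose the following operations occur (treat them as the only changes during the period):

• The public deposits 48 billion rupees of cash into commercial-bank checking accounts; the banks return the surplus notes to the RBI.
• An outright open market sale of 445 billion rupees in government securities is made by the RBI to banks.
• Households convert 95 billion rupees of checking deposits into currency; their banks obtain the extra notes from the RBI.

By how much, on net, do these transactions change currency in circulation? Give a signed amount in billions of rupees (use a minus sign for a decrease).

+47 billion

RBI balance sheet:
  Assets:      Securities −445B
  Liabilities: Bank reserves −492B, Currency in circulation +47B
Commercial banking system:
  Assets:      Reserves at CB −492B, Securities +445B
  Liabilities: Checkable deposits −47B
So the change in currency in circulation is +47 billion.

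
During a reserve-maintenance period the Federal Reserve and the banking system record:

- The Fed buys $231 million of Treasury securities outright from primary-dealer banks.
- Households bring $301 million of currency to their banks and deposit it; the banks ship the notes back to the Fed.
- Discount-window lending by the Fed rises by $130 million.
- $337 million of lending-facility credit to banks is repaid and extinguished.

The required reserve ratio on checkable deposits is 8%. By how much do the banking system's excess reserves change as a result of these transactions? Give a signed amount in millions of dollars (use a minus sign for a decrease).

OMO purchase (from banks) $231 million: reserves +$231M, deposits 0.
Currency deposit $301 million: reserves +$301M, deposits +$301M.
Discount-window loan $130 million: reserves +$130M, deposits 0.
Discount-window repayment $337 million: reserves −$337M, deposits 0.
Totals: Δreserves = +$325M, Δdeposits = +$301M.
Δrequired reserves = 8% × +$301M = +$24.08M.
Δexcess reserves = Δreserves − Δrequired = +$325M − (+$24.08M) = +$300.92 million.

+$300.92 million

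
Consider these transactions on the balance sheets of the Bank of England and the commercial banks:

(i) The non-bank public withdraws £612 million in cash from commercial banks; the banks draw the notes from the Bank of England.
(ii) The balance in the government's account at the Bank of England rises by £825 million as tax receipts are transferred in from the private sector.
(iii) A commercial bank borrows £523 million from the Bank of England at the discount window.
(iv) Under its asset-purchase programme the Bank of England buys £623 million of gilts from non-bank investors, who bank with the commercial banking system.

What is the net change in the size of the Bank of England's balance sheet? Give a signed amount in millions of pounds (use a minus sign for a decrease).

+£1146 million

Currency withdrawal £612 million: only the composition of liabilities changes → 0.
Government account inflow £825 million: only the composition of liabilities changes → 0.
Discount-window loan £523 million: a Bank of England asset is acquired → +£523M.
Asset purchase (from non-banks) £623 million: a Bank of England asset is acquired → +£623M.
Net: 0 + 0 + 523 + 623 = +£1146 million.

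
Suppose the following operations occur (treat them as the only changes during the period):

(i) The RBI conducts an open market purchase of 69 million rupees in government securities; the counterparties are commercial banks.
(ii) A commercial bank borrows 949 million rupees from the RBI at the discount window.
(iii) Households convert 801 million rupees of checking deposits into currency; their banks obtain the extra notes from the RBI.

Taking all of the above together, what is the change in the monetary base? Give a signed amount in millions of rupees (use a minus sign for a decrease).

OMO purchase (from banks) 69 million rupees: RBI balance sheet expands → +69M.
Discount-window loan 949 million rupees: RBI balance sheet expands → +949M.
Currency withdrawal 801 million rupees: just a shift between currency and reserves — both are base money → 0.
Net: 69 + 949 + 0 = +1018 million.

+1018 million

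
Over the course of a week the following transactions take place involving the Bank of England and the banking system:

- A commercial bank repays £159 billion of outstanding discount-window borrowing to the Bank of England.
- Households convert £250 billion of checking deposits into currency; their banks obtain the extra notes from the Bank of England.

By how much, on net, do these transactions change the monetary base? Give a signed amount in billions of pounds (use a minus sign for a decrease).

-£159 billion

Discount-window repayment £159 billion: Bank of England balance sheet contracts → −£159B.
Currency withdrawal £250 billion: just a shift between currency and reserves — both are base money → 0.
Net: −159 + 0 = -£159 billion.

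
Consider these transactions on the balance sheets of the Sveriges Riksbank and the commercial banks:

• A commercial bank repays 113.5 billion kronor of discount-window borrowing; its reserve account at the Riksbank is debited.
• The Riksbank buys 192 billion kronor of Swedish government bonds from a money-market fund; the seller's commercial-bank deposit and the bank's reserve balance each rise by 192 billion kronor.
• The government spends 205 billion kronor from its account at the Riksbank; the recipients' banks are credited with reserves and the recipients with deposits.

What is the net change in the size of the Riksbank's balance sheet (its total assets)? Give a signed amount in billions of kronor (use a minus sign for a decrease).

+78.5 billion

Discount-window repayment 113.5 billion kronor: a Riksbank asset is shed → −113.5B.
Asset purchase (from non-banks) 192 billion kronor: a Riksbank asset is acquired → +192B.
Government spending 205 billion kronor: only the composition of liabilities changes → 0.
Net: −113.5 + 192 + 0 = +78.5 billion.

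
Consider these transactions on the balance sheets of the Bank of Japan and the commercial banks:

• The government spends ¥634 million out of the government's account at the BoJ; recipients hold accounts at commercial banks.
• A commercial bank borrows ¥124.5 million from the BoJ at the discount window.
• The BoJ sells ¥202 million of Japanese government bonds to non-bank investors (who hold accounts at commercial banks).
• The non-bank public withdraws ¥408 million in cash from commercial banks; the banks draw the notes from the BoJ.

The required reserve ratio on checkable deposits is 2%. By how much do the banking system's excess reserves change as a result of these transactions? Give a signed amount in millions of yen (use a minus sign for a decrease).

+¥148.02 million

Government spending ¥634 million: reserves +¥634M, deposits +¥634M.
Discount-window loan ¥124.5 million: reserves +¥124.5M, deposits 0.
Asset sale (to non-banks) ¥202 million: reserves −¥202M, deposits −¥202M.
Currency withdrawal ¥408 million: reserves −¥408M, deposits −¥408M.
Totals: Δreserves = +¥148.5M, Δdeposits = +¥24M.
Δrequired reserves = 2% × +¥24M = +¥0.48M.
Δexcess reserves = Δreserves − Δrequired = +¥148.5M − (+¥0.48M) = +¥148.02 million.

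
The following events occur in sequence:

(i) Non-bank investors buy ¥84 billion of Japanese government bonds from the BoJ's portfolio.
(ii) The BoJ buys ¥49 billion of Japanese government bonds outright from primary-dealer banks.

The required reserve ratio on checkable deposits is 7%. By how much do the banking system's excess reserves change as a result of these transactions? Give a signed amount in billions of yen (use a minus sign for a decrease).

Asset sale (to non-banks) ¥84 billion: reserves −¥84B, deposits −¥84B.
OMO purchase (from banks) ¥49 billion: reserves +¥49B, deposits 0.
Totals: Δreserves = −¥35B, Δdeposits = −¥84B.
Δrequired reserves = 7% × −¥84B = −¥5.88B.
Δexcess reserves = Δreserves − Δrequired = −¥35B − (−¥5.88B) = -¥29.12 billion.

-¥29.12 billion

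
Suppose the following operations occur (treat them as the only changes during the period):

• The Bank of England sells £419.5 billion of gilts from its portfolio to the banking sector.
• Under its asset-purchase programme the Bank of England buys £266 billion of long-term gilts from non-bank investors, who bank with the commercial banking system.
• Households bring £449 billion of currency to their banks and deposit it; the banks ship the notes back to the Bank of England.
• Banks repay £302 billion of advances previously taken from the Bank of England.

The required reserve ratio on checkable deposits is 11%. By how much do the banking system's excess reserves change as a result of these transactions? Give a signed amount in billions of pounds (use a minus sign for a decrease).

OMO sale (to banks) £419.5 billion: reserves −£419.5B, deposits 0.
Asset purchase (from non-banks) £266 billion: reserves +£266B, deposits +£266B.
Currency deposit £449 billion: reserves +£449B, deposits +£449B.
Discount-window repayment £302 billion: reserves −£302B, deposits 0.
Totals: Δreserves = −£6.5B, Δdeposits = +£715B.
Δrequired reserves = 11% × +£715B = +£78.65B.
Δexcess reserves = Δreserves − Δrequired = −£6.5B − (+£78.65B) = -£85.15 billion.

-£85.15 billion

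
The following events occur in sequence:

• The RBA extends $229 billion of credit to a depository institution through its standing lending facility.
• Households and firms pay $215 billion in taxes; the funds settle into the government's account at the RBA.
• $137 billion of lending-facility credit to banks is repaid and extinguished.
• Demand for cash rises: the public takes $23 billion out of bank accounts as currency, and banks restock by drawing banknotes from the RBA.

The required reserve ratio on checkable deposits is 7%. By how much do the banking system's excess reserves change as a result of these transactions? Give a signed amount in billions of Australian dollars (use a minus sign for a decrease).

Discount-window loan $229 billion: reserves +$229B, deposits 0.
Government account inflow $215 billion: reserves −$215B, deposits −$215B.
Discount-window repayment $137 billion: reserves −$137B, deposits 0.
Currency withdrawal $23 billion: reserves −$23B, deposits −$23B.
Totals: Δreserves = −$146B, Δdeposits = −$238B.
Δrequired reserves = 7% × −$238B = −$16.66B.
Δexcess reserves = Δreserves − Δrequired = −$146B − (−$16.66B) = -$129.34 billion.

-$129.34 billion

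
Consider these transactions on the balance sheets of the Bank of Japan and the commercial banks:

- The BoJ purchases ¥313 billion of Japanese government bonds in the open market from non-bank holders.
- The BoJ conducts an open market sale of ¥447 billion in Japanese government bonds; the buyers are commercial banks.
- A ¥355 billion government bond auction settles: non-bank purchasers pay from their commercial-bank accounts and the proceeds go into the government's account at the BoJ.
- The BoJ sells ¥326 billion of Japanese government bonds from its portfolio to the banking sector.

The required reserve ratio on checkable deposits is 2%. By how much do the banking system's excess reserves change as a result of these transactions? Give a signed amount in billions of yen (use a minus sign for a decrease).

-¥814.16 billion

Asset purchase (from non-banks) ¥313 billion: reserves +¥313B, deposits +¥313B.
OMO sale (to banks) ¥447 billion: reserves −¥447B, deposits 0.
Government account inflow ¥355 billion: reserves −¥355B, deposits −¥355B.
OMO sale (to banks) ¥326 billion: reserves −¥326B, deposits 0.
Totals: Δreserves = −¥815B, Δdeposits = −¥42B.
Δrequired reserves = 2% × −¥42B = −¥0.84B.
Δexcess reserves = Δreserves − Δrequired = −¥815B − (−¥0.84B) = -¥814.16 billion.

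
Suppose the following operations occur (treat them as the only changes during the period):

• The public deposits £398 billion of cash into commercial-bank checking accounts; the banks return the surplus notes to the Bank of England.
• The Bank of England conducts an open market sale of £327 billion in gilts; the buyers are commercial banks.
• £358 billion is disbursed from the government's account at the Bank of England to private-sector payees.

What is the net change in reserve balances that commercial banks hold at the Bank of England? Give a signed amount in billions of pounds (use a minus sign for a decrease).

Currency deposit £398 billion: returned notes are swapped for reserve credit → +£398B.
OMO sale (to banks) £327 billion: the buying banks pay out of their reserve balances → −£327B.
Government spending £358 billion: government payments flow into bank reserve accounts → +£358B.
Net: 398 − 327 + 358 = +£429 billion.

+£429 billion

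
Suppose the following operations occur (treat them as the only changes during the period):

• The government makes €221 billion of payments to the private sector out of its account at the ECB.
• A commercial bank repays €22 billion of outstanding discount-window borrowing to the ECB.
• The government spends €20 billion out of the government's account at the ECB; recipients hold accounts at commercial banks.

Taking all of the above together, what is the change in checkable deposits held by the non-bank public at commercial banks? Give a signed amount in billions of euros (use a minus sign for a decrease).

Government spending €221 billion: non-bank counterparties' bank balances rise → +€221B.
Discount-window repayment €22 billion: the counterparty is a bank, so public deposits are unchanged → 0.
Government spending €20 billion: non-bank counterparties' bank balances rise → +€20B.
Net: 221 + 0 + 20 = +€241 billion.

+€241 billion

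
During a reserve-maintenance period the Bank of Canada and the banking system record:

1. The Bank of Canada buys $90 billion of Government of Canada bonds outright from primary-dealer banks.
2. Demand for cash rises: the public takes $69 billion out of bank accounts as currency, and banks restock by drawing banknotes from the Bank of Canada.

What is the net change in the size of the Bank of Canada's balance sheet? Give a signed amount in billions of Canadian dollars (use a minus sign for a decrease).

OMO purchase (from banks) $90 billion: a Bank of Canada asset is acquired → +$90B.
Currency withdrawal $69 billion: only the composition of liabilities changes → 0.
Net: 90 + 0 = +$90 billion.

+$90 billion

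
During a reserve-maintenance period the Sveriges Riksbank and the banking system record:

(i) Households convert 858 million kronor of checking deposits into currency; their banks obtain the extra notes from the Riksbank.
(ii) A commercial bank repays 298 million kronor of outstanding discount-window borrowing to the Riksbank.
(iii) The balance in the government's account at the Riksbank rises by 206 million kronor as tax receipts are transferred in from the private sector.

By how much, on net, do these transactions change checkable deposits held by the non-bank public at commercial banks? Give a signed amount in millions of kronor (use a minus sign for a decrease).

-1064 million

Currency withdrawal 858 million kronor: non-bank counterparties' bank balances fall → −858M.
Discount-window repayment 298 million kronor: the counterparty is a bank, so public deposits are unchanged → 0.
Government account inflow 206 million kronor: non-bank counterparties' bank balances fall → −206M.
Net: −858 + 0 − 206 = -1064 million.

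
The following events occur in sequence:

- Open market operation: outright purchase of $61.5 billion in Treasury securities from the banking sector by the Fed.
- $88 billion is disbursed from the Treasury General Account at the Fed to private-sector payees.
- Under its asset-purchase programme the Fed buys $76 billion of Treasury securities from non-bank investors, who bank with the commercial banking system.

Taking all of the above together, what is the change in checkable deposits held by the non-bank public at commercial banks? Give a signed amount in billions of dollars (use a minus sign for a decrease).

+$164 billion

OMO purchase (from banks) $61.5 billion: the counterparty is a bank, so public deposits are unchanged → 0.
Government spending $88 billion: non-bank counterparties' bank balances rise → +$88B.
Asset purchase (from non-banks) $76 billion: non-bank counterparties' bank balances rise → +$76B.
Net: 0 + 88 + 76 = +$164 billion.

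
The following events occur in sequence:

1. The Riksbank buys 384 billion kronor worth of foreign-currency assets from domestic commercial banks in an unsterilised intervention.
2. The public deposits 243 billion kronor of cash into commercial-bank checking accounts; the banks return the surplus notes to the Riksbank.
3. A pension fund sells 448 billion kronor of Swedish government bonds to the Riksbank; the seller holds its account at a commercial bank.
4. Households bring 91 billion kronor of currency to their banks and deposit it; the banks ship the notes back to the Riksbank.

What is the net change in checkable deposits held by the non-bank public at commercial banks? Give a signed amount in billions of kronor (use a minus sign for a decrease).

+782 billion

FX purchase 384 billion kronor: the counterparty is a bank, so public deposits are unchanged → 0.
Currency deposit 243 billion kronor: non-bank counterparties' bank balances rise → +243B.
Asset purchase (from non-banks) 448 billion kronor: non-bank counterparties' bank balances rise → +448B.
Currency deposit 91 billion kronor: non-bank counterparties' bank balances rise → +91B.
Net: 0 + 243 + 448 + 91 = +782 billion.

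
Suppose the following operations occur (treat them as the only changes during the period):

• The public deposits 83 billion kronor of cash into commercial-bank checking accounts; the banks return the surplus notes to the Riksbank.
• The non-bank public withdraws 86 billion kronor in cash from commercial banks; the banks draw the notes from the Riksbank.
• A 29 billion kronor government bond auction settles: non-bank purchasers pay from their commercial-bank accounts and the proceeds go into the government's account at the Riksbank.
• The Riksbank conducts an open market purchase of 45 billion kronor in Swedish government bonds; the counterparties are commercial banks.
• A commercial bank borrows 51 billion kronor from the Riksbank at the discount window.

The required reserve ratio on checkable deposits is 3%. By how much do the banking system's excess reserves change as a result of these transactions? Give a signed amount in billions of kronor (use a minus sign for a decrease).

+64.96 billion

Currency deposit 83 billion kronor: reserves +83B, deposits +83B.
Currency withdrawal 86 billion kronor: reserves −86B, deposits −86B.
Government account inflow 29 billion kronor: reserves −29B, deposits −29B.
OMO purchase (from banks) 45 billion kronor: reserves +45B, deposits 0.
Discount-window loan 51 billion kronor: reserves +51B, deposits 0.
Totals: Δreserves = +64B, Δdeposits = −32B.
Δrequired reserves = 3% × −32B = −0.96B.
Δexcess reserves = Δreserves − Δrequired = +64B − (−0.96B) = +64.96 billion.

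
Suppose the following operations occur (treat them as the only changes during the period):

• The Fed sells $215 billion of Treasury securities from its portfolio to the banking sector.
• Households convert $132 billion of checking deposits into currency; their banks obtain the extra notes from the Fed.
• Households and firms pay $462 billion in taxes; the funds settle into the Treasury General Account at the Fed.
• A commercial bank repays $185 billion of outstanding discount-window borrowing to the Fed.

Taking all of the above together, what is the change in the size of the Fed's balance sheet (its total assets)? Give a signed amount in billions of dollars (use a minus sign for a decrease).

OMO sale (to banks) $215 billion: a Fed asset is shed → −$215B.
Currency withdrawal $132 billion: only the composition of liabilities changes → 0.
Government account inflow $462 billion: only the composition of liabilities changes → 0.
Discount-window repayment $185 billion: a Fed asset is shed → −$185B.
Net: −215 + 0 + 0 − 185 = -$400 billion.

-$400 billion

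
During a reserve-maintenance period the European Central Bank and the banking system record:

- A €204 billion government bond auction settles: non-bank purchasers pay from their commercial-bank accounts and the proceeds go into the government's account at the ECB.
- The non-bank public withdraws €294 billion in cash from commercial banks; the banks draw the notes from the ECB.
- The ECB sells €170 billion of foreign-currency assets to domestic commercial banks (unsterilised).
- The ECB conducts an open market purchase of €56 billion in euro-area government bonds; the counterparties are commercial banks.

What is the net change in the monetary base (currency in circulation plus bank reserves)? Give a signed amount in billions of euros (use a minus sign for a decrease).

-€318 billion

Government account inflow €204 billion: reserves shift to a non-base liability → −€204B.
Currency withdrawal €294 billion: just a shift between currency and reserves — both are base money → 0.
FX sale €170 billion: ECB balance sheet contracts → −€170B.
OMO purchase (from banks) €56 billion: ECB balance sheet expands → +€56B.
Net: −204 + 0 − 170 + 56 = -€318 billion.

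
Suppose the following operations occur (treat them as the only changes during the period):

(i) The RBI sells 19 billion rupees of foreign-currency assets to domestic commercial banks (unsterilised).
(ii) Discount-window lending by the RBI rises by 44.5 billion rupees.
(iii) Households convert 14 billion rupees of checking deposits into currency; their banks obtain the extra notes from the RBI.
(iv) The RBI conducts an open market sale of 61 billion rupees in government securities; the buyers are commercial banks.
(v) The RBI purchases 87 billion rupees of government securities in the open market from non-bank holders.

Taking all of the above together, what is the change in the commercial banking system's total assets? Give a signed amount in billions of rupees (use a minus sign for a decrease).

RBI balance sheet:
  Assets:      Securities +26B, Loans to banks +44.5B, Foreign assets −19B
  Liabilities: Bank reserves +37.5B, Currency in circulation +14B
Commercial banking system:
  Assets:      Reserves at CB +37.5B, Securities +61B, Foreign assets +19B
  Liabilities: Checkable deposits +73B, Borrowings from CB +44.5B
Change in total bank assets = +117.5 billion.

+117.5 billion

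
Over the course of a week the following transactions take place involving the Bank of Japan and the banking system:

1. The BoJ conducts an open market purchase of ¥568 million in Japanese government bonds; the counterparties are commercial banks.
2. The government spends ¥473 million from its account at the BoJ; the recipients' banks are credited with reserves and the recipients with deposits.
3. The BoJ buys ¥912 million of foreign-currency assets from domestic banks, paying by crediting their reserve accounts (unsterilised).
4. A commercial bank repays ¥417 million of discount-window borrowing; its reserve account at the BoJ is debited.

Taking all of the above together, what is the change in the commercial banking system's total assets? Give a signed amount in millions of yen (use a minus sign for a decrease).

BoJ balance sheet:
  Assets:      Securities +¥568M, Loans to banks −¥417M, Foreign assets +¥912M
  Liabilities: Bank reserves +¥1536M, Government deposits −¥473M
Commercial banking system:
  Assets:      Reserves at CB +¥1536M, Securities −¥568M, Foreign assets −¥912M
  Liabilities: Checkable deposits +¥473M, Borrowings from CB −¥417M
Change in total bank assets = +¥56 million.

+¥56 million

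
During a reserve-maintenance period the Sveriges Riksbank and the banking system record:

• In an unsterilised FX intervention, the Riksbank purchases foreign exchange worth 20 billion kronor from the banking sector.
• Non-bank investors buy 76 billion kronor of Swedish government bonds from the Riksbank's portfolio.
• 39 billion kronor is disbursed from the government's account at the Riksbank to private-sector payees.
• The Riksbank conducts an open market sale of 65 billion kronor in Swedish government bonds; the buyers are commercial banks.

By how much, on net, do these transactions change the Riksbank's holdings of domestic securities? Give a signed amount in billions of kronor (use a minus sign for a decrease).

Riksbank balance sheet:
  Assets:      Securities −141B, Foreign assets +20B
  Liabilities: Bank reserves −82B, Government deposits −39B
Commercial banking system:
  Assets:      Reserves at CB −82B, Securities +65B, Foreign assets −20B
  Liabilities: Checkable deposits −37B
So the change in the Riksbank's holdings of domestic securities is -141 billion.

-141 billion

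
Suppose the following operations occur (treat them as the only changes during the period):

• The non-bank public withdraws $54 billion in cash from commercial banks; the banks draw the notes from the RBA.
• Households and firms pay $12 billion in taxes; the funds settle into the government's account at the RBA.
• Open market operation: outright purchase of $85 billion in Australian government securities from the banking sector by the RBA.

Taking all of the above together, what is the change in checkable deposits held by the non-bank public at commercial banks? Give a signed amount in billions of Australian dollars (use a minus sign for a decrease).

RBA balance sheet:
  Assets:      Securities +$85B
  Liabilities: Bank reserves +$19B, Currency in circulation +$54B, Government deposits +$12B
Commercial banking system:
  Assets:      Reserves at CB +$19B, Securities −$85B
  Liabilities: Checkable deposits −$66B
So the change in checkable deposits held by the non-bank public at commercial banks is -$66 billion.

-$66 billion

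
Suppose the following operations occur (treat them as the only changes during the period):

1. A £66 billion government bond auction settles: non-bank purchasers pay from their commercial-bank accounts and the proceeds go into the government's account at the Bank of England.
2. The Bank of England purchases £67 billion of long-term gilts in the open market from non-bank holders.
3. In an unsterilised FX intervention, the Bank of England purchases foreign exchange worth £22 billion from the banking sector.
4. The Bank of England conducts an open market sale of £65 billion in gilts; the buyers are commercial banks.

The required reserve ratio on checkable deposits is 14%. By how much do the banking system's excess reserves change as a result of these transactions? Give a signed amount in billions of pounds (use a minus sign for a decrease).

Government account inflow £66 billion: reserves −£66B, deposits −£66B.
Asset purchase (from non-banks) £67 billion: reserves +£67B, deposits +£67B.
FX purchase £22 billion: reserves +£22B, deposits 0.
OMO sale (to banks) £65 billion: reserves −£65B, deposits 0.
Totals: Δreserves = −£42B, Δdeposits = +£1B.
Δrequired reserves = 14% × +£1B = +£0.14B.
Δexcess reserves = Δreserves − Δrequired = −£42B − (+£0.14B) = -£42.14 billion.

-£42.14 billion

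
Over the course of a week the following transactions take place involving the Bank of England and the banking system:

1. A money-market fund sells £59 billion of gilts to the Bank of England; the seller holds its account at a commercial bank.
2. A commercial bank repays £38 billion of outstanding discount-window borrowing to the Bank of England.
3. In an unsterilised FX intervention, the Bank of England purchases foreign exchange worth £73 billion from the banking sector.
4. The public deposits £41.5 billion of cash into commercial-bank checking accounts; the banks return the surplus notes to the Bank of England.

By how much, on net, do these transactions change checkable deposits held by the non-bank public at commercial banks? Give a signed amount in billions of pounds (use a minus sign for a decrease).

+£100.5 billion

Asset purchase (from non-banks) £59 billion: non-bank counterparties' bank balances rise → +£59B.
Discount-window repayment £38 billion: the counterparty is a bank, so public deposits are unchanged → 0.
FX purchase £73 billion: the counterparty is a bank, so public deposits are unchanged → 0.
Currency deposit £41.5 billion: non-bank counterparties' bank balances rise → +£41.5B.
Net: 59 + 0 + 0 + 41.5 = +£100.5 billion.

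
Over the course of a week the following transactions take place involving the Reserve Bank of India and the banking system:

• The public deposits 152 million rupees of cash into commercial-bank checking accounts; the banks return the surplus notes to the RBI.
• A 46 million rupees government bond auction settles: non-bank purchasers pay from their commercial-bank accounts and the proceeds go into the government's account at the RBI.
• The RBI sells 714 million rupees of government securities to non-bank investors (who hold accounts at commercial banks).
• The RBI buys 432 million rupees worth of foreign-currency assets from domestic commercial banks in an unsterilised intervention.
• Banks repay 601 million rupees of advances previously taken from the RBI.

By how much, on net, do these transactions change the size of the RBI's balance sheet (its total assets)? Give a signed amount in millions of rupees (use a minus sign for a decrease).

-883 million

RBI balance sheet:
  Assets:      Securities −714M, Loans to banks −601M, Foreign assets +432M
  Liabilities: Bank reserves −777M, Currency in circulation −152M, Government deposits +46M
Commercial banking system:
  Assets:      Reserves at CB −777M, Foreign assets −432M
  Liabilities: Checkable deposits −608M, Borrowings from CB −601M
Change in total RBI assets = -883 million.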